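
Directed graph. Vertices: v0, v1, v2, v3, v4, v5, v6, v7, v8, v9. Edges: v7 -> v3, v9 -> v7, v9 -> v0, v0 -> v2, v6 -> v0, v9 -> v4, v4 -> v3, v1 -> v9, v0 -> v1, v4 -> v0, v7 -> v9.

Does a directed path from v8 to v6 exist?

v8 has no outgoing edges, so nothing is reachable from it.

No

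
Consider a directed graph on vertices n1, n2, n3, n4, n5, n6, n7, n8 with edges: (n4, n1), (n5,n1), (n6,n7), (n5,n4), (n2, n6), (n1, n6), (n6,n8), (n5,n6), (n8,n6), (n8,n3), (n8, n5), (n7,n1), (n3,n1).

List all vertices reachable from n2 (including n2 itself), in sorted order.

n1, n2, n3, n4, n5, n6, n7, n8

Start at n2.
Its neighbours: n6.
Then their neighbours: n7, n8.
Then next layer: n1, n3, n5.
Then next layer: n4.
Every vertex is now reached.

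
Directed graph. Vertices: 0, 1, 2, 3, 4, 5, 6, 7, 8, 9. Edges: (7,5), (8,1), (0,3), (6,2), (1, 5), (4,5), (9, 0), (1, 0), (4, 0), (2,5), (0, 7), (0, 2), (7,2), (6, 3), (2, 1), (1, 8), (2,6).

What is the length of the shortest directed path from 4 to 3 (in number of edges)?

Distance 0: 4.
Distance 1: 0, 5.
Distance 2: 2, 3, 7 — contains 3.

2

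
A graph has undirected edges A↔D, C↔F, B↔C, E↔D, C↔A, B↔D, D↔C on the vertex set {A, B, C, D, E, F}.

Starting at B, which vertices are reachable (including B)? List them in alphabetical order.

A, B, C, D, E, F

Start at B.
Its neighbours: C, D.
Then their neighbours: A, E, F.
Every vertex is now reached.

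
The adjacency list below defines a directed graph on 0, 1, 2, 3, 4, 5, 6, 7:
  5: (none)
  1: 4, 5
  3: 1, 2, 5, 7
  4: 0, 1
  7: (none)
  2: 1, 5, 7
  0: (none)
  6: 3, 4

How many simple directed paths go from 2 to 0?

2→1→4→0

1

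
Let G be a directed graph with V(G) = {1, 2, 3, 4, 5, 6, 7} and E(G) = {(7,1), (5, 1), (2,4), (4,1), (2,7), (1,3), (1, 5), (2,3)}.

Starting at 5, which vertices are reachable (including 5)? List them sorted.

1, 3, 5

Start at 5.
Its neighbours: 1.
Then their neighbours: 3.
Nothing further is reachable.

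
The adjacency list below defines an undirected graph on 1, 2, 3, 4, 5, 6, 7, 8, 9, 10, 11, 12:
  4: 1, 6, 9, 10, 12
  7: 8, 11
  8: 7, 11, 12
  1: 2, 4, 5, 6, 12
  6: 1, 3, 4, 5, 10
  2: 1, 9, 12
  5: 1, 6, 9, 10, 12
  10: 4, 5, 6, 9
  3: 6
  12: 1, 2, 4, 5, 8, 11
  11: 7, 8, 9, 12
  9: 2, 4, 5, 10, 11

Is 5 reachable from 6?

Explore from 6.
Distance 1: reach 1, 3, 4, 5, 10.
Found 5.

Yes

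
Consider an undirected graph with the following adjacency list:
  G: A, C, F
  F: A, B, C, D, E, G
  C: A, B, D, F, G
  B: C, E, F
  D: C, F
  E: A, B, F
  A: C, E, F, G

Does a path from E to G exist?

Explore from E.
Distance 1: reach A, B, F.
Distance 2: reach C, D, G.
Found G.

Yes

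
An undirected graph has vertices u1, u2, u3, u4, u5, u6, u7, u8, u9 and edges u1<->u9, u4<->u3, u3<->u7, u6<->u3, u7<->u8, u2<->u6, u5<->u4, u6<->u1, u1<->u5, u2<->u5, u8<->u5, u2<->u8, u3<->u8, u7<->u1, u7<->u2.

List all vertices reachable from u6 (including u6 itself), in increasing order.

u1, u2, u3, u4, u5, u6, u7, u8, u9

Start at u6.
Its neighbours: u1, u2, u3.
Then their neighbours: u4, u5, u7, u8, u9.
Every vertex is now reached.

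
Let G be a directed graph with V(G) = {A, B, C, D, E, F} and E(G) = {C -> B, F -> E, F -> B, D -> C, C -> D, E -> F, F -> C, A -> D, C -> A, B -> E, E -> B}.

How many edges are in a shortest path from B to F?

Distance 0: B.
Distance 1: E.
Distance 2: F — contains F.

2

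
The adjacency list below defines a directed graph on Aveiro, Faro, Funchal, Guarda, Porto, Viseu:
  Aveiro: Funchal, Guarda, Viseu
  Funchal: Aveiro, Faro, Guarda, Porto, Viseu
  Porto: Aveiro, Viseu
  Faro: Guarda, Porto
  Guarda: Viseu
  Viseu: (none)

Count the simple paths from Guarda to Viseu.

Guarda→Viseu

1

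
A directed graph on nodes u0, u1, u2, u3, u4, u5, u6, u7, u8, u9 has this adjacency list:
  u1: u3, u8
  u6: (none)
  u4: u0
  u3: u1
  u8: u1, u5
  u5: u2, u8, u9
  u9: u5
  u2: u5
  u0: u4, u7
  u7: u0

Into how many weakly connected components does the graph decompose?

3

From u0: component {u0, u4, u7}.
From u1: component {u1, u2, u3, u5, u8, u9}.
From u6: component {u6}.
That's 3 components.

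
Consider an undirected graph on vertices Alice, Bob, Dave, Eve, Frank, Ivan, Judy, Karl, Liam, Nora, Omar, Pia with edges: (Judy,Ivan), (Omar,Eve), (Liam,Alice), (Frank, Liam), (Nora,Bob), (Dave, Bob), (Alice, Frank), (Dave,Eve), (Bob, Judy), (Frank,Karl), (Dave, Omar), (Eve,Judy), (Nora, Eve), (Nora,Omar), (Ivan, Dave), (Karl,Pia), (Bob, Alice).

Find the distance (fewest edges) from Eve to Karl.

5

Distance 0: Eve.
Distance 1: Dave, Judy, Nora, Omar.
Distance 2: Bob, Ivan.
Distance 3: Alice.
Distance 4: Frank, Liam.
Distance 5: Karl — contains Karl.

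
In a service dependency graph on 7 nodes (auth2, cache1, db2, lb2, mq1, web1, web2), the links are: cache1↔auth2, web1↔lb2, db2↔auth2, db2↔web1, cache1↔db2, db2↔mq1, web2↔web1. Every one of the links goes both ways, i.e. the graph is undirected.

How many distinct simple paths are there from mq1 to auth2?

mq1–db2–auth2
mq1–db2–cache1–auth2

2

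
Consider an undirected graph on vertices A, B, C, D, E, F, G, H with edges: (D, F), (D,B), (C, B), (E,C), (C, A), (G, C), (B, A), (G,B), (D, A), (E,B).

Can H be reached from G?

No

Explore from G.
Distance 1: reach B, C.
Distance 2: reach A, D, E.
Distance 3: reach F.
The search is exhausted without reaching H; it lies in a different component.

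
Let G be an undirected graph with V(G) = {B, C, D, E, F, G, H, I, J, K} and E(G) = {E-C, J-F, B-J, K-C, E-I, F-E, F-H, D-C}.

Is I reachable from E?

Explore from E.
Distance 1: reach C, F, I.
Found I.

Yes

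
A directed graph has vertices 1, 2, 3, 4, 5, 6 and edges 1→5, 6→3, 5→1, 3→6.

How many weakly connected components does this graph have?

4

From 1: component {1, 5}.
From 2: component {2}.
From 3: component {3, 6}.
From 4: component {4}.
That's 4 components.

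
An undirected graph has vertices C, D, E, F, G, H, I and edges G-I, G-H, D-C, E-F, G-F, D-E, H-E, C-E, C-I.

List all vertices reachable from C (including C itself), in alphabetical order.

C, D, E, F, G, H, I

Start at C.
Its neighbours: D, E, I.
Then their neighbours: F, G, H.
Every vertex is now reached.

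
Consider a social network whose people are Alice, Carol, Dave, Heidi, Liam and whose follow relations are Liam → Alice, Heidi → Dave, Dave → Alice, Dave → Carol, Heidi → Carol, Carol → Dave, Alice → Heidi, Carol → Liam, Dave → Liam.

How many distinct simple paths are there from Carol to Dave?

2

Carol→Dave
Carol→Liam→Alice→Heidi→Dave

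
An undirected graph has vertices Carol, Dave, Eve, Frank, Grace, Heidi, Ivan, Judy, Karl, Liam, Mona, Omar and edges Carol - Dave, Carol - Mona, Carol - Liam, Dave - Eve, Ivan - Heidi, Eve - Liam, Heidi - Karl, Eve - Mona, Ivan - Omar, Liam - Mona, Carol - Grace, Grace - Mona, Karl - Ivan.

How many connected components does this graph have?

From Carol: component {Carol, Dave, Eve, Grace, Liam, Mona}.
From Frank: component {Frank}.
From Heidi: component {Heidi, Ivan, Karl, Omar}.
From Judy: component {Judy}.
That's 4 components.

4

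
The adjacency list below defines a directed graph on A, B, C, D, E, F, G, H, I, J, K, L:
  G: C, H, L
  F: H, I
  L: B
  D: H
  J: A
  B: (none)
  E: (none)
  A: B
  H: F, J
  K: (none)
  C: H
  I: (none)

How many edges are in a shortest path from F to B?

4

Distance 0: F.
Distance 1: H, I.
Distance 2: J.
Distance 3: A.
Distance 4: B — contains B.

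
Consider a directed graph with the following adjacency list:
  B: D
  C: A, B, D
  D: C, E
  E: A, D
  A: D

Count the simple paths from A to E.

A→D→E

1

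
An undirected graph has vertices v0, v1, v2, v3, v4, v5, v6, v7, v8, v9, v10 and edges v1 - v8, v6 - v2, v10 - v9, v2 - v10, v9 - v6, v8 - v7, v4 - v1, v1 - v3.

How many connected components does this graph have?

4

From v0: component {v0}.
From v1: component {v1, v3, v4, v7, v8}.
From v2: component {v2, v6, v9, v10}.
From v5: component {v5}.
That's 4 components.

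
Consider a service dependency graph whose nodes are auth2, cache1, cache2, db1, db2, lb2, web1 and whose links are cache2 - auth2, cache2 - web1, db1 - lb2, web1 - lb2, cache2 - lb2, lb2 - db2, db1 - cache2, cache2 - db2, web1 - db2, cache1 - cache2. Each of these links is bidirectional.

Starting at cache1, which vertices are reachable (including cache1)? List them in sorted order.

auth2, cache1, cache2, db1, db2, lb2, web1

Start at cache1.
Its neighbours: cache2.
Then their neighbours: auth2, db1, db2, lb2, web1.
Every vertex is now reached.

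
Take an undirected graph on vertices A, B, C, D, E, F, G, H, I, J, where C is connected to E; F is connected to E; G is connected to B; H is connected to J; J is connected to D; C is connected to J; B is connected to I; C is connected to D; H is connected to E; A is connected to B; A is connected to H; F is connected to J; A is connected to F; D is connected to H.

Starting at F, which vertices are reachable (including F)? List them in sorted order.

A, B, C, D, E, F, G, H, I, J

Start at F.
Its neighbours: A, E, J.
Then their neighbours: B, C, D, H.
Then next layer: G, I.
Every vertex is now reached.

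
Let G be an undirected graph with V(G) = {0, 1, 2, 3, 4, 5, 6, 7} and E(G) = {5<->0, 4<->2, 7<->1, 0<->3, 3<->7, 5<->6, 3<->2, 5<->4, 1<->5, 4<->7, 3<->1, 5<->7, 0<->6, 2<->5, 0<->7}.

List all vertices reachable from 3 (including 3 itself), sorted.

Start at 3.
Its neighbours: 0, 1, 2, 7.
Then their neighbours: 4, 5, 6.
Every vertex is now reached.

0, 1, 2, 3, 4, 5, 6, 7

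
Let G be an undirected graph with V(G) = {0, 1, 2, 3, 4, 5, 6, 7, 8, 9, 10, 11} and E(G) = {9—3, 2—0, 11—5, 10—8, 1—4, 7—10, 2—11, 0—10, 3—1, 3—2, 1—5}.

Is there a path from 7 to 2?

Explore from 7.
Distance 1: reach 10.
Distance 2: reach 0, 8.
Distance 3: reach 2.
Found 2.

Yes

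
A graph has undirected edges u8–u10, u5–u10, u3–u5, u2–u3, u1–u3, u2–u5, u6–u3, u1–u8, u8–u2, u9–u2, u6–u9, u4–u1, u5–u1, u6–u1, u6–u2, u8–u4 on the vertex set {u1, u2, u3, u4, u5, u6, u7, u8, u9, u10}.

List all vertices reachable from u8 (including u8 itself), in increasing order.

u1, u2, u3, u4, u5, u6, u8, u9, u10

Start at u8.
Its neighbours: u1, u2, u4, u10.
Then their neighbours: u3, u5, u6, u9.
Nothing further is reachable.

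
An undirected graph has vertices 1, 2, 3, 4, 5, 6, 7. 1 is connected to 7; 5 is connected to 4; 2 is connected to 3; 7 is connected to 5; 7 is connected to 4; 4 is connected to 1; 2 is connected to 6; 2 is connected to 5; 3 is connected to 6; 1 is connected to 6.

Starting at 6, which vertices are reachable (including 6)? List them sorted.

Start at 6.
Its neighbours: 1, 2, 3.
Then their neighbours: 4, 5, 7.
Every vertex is now reached.

1, 2, 3, 4, 5, 6, 7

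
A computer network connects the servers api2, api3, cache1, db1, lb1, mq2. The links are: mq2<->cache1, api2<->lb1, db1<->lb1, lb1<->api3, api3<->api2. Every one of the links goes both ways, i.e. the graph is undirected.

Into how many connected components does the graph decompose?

2

From api2: component {api2, api3, db1, lb1}.
From cache1: component {cache1, mq2}.
That's 2 components.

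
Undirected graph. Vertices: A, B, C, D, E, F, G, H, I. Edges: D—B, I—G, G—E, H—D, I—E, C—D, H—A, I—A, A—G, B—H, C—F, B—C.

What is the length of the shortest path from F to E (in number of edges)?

6

Distance 0: F.
Distance 1: C.
Distance 2: B, D.
Distance 3: H.
Distance 4: A.
Distance 5: G, I.
Distance 6: E — contains E.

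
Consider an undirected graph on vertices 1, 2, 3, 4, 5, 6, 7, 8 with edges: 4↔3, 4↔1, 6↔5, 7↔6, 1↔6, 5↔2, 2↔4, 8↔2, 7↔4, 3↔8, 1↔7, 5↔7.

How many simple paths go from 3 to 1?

3–4–1
3–4–2–5–6–1
3–4–2–5–6–7–1
3–4–2–5–7–1
3–4–2–5–7–6–1
3–4–7–1
3–4–7–5–6–1
3–4–7–6–1
... and 10 more.

18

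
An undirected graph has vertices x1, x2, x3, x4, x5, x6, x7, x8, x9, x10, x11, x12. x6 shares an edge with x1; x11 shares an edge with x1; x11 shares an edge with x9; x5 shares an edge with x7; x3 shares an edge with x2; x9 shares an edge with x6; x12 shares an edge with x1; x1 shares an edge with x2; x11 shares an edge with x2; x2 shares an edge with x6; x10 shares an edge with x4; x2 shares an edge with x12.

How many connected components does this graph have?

4

From x1: component {x1, x2, x3, x6, x9, x11, x12}.
From x4: component {x4, x10}.
From x5: component {x5, x7}.
From x8: component {x8}.
That's 4 components.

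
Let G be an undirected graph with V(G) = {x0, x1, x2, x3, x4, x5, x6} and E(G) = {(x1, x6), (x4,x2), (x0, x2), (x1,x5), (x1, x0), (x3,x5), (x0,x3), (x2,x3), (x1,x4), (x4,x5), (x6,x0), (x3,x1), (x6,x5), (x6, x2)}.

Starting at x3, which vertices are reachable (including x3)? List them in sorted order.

x0, x1, x2, x3, x4, x5, x6

Start at x3.
Its neighbours: x0, x1, x2, x5.
Then their neighbours: x4, x6.
Every vertex is now reached.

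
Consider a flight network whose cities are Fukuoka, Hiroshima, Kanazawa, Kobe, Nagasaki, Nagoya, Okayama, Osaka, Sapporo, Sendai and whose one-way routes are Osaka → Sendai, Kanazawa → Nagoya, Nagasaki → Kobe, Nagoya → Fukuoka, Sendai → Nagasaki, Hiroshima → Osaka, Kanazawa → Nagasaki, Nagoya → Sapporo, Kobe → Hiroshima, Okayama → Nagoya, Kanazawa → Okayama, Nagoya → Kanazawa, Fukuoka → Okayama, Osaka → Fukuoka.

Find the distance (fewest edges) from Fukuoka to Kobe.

5

Distance 0: Fukuoka.
Distance 1: Okayama.
Distance 2: Nagoya.
Distance 3: Kanazawa, Sapporo.
Distance 4: Nagasaki.
Distance 5: Kobe — contains Kobe.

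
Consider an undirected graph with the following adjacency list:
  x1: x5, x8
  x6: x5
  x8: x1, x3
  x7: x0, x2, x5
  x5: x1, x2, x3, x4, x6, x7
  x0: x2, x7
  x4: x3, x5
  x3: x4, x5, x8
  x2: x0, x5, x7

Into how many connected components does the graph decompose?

1

From x0: component {x0, x1, x2, x3, x4, x5, x6, x7, x8}.
That's 1 component.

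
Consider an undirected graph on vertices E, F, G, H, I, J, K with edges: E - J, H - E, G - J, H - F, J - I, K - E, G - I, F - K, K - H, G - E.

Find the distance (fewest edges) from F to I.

Distance 0: F.
Distance 1: H, K.
Distance 2: E.
Distance 3: G, J.
Distance 4: I — contains I.

4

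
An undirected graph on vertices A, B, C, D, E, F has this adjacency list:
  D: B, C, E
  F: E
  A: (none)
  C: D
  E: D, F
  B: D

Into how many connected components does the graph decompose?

From A: component {A}.
From B: component {B, C, D, E, F}.
That's 2 components.

2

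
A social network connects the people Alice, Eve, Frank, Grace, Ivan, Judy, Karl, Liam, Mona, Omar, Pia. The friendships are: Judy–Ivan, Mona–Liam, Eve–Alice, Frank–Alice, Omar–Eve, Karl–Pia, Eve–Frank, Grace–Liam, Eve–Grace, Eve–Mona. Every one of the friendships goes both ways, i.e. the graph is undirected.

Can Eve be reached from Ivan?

No

Explore from Ivan.
Distance 1: reach Judy.
The search is exhausted without reaching Eve; it lies in a different component.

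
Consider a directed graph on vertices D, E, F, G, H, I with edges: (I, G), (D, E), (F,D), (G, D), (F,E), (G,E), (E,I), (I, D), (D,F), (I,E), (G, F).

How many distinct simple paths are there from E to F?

3

E→I→D→F
E→I→G→D→F
E→I→G→F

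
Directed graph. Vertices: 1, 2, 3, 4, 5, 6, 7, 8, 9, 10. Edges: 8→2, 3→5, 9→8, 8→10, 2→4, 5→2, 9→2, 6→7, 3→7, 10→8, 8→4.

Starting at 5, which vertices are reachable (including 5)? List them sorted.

Start at 5.
Its neighbours: 2.
Then their neighbours: 4.
Nothing further is reachable.

2, 4, 5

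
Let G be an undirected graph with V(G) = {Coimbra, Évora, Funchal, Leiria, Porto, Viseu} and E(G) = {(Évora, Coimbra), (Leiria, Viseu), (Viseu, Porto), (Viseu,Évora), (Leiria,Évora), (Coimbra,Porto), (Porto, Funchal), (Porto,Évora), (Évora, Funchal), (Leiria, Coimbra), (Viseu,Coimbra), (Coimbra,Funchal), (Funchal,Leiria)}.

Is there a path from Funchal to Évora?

Explore from Funchal.
Distance 1: reach Coimbra, Évora, Leiria, Porto.
Found Évora.

Yes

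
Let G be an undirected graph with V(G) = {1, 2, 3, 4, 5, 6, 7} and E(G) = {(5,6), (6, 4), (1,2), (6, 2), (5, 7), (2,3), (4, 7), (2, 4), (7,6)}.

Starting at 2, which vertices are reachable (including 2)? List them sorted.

1, 2, 3, 4, 5, 6, 7

Start at 2.
Its neighbours: 1, 3, 4, 6.
Then their neighbours: 5, 7.
Every vertex is now reached.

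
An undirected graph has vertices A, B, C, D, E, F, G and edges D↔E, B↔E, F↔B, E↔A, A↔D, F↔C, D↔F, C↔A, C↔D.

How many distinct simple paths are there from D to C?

7

D–A–C
D–A–E–B–F–C
D–C
D–E–A–C
D–E–B–F–C
D–F–B–E–A–C
D–F–C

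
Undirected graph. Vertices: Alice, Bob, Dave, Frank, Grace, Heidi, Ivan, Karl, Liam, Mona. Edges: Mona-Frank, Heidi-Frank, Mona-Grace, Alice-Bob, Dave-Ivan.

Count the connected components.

From Alice: component {Alice, Bob}.
From Dave: component {Dave, Ivan}.
From Frank: component {Frank, Grace, Heidi, Mona}.
From Karl: component {Karl}.
From Liam: component {Liam}.
That's 5 components.

5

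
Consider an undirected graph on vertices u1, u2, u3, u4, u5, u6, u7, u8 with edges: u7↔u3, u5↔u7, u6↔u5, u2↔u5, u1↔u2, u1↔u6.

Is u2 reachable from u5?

Yes

Explore from u5.
Distance 1: reach u2, u6, u7.
Found u2.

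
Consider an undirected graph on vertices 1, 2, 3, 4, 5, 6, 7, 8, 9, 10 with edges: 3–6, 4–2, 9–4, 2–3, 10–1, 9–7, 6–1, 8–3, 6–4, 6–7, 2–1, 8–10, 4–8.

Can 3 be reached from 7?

Yes

Explore from 7.
Distance 1: reach 6, 9.
Distance 2: reach 1, 3, 4.
Found 3.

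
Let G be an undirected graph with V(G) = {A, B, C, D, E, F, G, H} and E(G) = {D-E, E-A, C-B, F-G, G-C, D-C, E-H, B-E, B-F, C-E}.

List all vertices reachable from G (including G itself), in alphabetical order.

Start at G.
Its neighbours: C, F.
Then their neighbours: B, D, E.
Then next layer: A, H.
Every vertex is now reached.

A, B, C, D, E, F, G, H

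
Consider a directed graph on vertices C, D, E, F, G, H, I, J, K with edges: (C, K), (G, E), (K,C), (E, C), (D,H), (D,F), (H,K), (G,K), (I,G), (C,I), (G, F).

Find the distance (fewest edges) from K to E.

Distance 0: K.
Distance 1: C.
Distance 2: I.
Distance 3: G.
Distance 4: E, F — contains E.

4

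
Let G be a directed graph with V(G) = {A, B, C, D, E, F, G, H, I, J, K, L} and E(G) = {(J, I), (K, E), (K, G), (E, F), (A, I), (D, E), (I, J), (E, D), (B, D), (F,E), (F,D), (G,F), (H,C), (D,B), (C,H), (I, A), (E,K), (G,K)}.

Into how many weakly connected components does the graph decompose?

4

From A: component {A, I, J}.
From B: component {B, D, E, F, G, K}.
From C: component {C, H}.
From L: component {L}.
That's 4 components.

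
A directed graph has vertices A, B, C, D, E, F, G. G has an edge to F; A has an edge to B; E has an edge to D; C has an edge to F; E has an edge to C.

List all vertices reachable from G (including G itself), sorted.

Start at G.
Its neighbours: F.
Nothing further is reachable.

F, G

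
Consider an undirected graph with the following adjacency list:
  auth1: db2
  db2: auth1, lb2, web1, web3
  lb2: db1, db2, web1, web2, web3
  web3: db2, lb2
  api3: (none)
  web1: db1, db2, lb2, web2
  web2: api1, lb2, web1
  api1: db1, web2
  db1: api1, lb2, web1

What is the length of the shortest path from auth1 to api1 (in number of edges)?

4

Distance 0: auth1.
Distance 1: db2.
Distance 2: lb2, web1, web3.
Distance 3: db1, web2.
Distance 4: api1 — contains api1.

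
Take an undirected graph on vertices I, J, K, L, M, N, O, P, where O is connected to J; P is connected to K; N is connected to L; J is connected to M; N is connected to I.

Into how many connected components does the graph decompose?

3

From I: component {I, L, N}.
From J: component {J, M, O}.
From K: component {K, P}.
That's 3 components.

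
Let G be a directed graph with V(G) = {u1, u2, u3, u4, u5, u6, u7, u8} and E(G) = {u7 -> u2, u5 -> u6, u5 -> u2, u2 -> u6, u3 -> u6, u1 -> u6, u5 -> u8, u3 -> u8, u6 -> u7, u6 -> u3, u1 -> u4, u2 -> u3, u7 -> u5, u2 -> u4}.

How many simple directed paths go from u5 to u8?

u5→u2→u3→u8
u5→u2→u6→u3→u8
u5→u6→u3→u8
u5→u6→u7→u2→u3→u8
u5→u8

5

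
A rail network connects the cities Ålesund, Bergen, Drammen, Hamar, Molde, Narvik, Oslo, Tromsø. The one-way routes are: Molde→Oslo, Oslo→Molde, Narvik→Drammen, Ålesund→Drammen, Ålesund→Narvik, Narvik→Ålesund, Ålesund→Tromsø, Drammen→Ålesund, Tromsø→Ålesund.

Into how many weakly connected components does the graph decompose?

4

From Ålesund: component {Ålesund, Drammen, Narvik, Tromsø}.
From Bergen: component {Bergen}.
From Hamar: component {Hamar}.
From Molde: component {Molde, Oslo}.
That's 4 components.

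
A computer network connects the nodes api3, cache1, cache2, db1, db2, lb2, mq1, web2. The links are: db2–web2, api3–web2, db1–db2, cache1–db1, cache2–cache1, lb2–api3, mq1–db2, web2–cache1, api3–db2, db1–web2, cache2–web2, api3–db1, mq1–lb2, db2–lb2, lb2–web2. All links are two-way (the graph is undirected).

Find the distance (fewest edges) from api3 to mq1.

Distance 0: api3.
Distance 1: db1, db2, lb2, web2.
Distance 2: cache1, cache2, mq1 — contains mq1.

2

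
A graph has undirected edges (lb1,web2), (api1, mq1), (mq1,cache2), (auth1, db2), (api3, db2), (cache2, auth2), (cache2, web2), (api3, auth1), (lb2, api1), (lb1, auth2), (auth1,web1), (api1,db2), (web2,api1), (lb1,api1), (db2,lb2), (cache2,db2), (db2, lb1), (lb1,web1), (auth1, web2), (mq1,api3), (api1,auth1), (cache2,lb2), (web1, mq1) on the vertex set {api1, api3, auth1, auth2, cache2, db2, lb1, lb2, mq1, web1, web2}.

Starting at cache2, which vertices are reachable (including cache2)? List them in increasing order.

Start at cache2.
Its neighbours: auth2, db2, lb2, mq1, web2.
Then their neighbours: api1, api3, auth1, lb1, web1.
Every vertex is now reached.

api1, api3, auth1, auth2, cache2, db2, lb1, lb2, mq1, web1, web2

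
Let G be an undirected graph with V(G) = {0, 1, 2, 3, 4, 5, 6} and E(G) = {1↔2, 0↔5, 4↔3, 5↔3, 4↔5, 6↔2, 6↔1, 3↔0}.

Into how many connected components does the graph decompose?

From 0: component {0, 3, 4, 5}.
From 1: component {1, 2, 6}.
That's 2 components.

2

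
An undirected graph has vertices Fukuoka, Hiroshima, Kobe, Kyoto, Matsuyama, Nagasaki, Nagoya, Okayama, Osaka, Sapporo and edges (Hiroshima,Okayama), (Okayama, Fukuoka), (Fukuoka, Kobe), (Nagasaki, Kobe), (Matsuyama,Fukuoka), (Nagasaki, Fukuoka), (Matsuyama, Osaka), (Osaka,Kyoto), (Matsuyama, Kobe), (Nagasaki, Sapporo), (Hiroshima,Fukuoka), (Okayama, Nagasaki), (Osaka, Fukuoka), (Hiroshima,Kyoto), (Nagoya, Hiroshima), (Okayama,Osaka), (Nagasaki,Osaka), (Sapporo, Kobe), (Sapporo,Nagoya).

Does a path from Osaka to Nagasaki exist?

Yes

Explore from Osaka.
Distance 1: reach Fukuoka, Kyoto, Matsuyama, Nagasaki, Okayama.
Found Nagasaki.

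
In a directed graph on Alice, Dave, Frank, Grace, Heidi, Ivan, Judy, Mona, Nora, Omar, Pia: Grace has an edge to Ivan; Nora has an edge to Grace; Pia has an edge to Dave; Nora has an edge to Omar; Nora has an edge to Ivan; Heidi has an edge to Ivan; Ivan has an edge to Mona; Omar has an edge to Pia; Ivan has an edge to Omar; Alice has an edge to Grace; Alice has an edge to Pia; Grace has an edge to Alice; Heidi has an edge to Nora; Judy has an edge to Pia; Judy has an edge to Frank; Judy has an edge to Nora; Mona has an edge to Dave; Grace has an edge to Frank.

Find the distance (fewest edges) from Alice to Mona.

3

Distance 0: Alice.
Distance 1: Grace, Pia.
Distance 2: Dave, Frank, Ivan.
Distance 3: Mona, Omar — contains Mona.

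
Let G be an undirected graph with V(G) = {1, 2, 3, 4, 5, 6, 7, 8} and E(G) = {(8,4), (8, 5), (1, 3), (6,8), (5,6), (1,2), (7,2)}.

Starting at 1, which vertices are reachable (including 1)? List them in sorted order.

Start at 1.
Its neighbours: 2, 3.
Then their neighbours: 7.
Nothing further is reachable.

1, 2, 3, 7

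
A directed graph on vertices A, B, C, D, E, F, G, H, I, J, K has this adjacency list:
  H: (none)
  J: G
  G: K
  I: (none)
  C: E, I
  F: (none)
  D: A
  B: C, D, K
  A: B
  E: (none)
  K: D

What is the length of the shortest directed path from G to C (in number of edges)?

5

Distance 0: G.
Distance 1: K.
Distance 2: D.
Distance 3: A.
Distance 4: B.
Distance 5: C — contains C.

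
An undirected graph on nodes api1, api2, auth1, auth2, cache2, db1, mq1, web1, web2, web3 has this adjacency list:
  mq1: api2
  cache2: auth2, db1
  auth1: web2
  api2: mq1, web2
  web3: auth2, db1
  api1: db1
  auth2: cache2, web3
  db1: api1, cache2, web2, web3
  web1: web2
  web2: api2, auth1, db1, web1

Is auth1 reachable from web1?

Yes

Explore from web1.
Distance 1: reach web2.
Distance 2: reach api2, auth1, db1.
Found auth1.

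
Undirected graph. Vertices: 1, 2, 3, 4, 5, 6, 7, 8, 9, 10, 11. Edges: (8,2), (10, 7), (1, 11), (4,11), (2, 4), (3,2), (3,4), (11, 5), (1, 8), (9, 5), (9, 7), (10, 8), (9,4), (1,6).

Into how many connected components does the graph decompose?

From 1: component {1, 2, 3, 4, 5, 6, 7, 8, 9, 10, 11}.
That's 1 component.

1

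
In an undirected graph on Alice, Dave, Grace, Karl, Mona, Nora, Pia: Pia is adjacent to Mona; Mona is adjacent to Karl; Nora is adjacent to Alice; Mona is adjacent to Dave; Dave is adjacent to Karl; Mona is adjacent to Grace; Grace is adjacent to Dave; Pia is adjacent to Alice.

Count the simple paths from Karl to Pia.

Karl–Dave–Grace–Mona–Pia
Karl–Dave–Mona–Pia
Karl–Mona–Pia

3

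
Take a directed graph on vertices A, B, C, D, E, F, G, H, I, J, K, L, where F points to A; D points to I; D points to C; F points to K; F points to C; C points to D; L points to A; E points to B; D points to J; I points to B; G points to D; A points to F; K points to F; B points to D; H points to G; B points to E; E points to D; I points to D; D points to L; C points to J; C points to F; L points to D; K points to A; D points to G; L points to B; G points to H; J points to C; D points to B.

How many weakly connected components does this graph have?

1

From A: component {A, B, C, D, E, F, G, H, I, J, K, L}.
That's 1 component.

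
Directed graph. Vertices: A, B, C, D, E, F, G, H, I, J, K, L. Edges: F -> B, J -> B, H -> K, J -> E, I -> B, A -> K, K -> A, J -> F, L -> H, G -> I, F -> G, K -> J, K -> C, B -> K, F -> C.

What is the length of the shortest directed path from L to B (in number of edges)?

4

Distance 0: L.
Distance 1: H.
Distance 2: K.
Distance 3: A, C, J.
Distance 4: B, E, F — contains B.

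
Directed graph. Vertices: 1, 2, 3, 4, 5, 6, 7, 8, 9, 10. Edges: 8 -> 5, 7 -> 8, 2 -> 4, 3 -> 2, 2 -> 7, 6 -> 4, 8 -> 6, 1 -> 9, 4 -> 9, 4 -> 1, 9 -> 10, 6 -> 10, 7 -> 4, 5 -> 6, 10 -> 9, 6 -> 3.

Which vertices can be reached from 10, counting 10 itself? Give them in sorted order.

Start at 10.
Its neighbours: 9.
Nothing further is reachable.

9, 10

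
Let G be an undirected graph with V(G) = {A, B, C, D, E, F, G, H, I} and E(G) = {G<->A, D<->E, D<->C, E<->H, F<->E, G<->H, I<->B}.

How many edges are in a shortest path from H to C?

3

Distance 0: H.
Distance 1: E, G.
Distance 2: A, D, F.
Distance 3: C — contains C.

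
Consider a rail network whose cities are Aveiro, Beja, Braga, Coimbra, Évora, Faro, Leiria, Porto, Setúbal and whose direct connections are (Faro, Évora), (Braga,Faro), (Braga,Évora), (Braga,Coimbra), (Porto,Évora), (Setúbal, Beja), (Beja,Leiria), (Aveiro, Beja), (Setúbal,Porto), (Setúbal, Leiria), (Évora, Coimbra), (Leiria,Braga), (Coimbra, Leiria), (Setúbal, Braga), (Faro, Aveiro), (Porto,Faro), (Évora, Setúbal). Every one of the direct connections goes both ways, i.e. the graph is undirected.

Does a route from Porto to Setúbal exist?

Explore from Porto.
Distance 1: reach Évora, Faro, Setúbal.
Found Setúbal.

Yes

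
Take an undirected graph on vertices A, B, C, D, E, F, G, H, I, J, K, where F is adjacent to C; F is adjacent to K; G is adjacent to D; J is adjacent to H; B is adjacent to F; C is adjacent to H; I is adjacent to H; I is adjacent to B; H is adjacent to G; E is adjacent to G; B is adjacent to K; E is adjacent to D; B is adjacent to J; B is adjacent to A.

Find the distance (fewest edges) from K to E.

5

Distance 0: K.
Distance 1: B, F.
Distance 2: A, C, I, J.
Distance 3: H.
Distance 4: G.
Distance 5: D, E — contains E.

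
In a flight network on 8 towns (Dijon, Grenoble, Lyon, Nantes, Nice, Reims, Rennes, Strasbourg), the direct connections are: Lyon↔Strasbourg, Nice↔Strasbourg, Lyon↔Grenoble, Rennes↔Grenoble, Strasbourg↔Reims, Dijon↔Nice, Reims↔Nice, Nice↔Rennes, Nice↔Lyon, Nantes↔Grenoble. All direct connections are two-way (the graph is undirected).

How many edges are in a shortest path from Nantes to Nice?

Distance 0: Nantes.
Distance 1: Grenoble.
Distance 2: Lyon, Rennes.
Distance 3: Nice, Strasbourg — contains Nice.

3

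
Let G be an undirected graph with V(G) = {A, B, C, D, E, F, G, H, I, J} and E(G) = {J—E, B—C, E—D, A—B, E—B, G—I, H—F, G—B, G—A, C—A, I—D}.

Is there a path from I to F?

Explore from I.
Distance 1: reach D, G.
Distance 2: reach A, B, E.
Distance 3: reach C, J.
The search is exhausted without reaching F; it lies in a different component.

No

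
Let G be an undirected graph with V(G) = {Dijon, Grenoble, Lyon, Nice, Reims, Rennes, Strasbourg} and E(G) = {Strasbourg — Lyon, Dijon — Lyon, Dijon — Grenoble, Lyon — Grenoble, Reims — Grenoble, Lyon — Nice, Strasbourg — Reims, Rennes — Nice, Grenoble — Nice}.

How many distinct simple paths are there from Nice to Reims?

Nice–Grenoble–Dijon–Lyon–Strasbourg–Reims
Nice–Grenoble–Lyon–Strasbourg–Reims
Nice–Grenoble–Reims
Nice–Lyon–Dijon–Grenoble–Reims
Nice–Lyon–Grenoble–Reims
Nice–Lyon–Strasbourg–Reims

6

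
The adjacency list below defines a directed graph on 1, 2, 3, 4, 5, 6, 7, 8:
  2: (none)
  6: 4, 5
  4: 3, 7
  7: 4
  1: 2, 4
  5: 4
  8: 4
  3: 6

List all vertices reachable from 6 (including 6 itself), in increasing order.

3, 4, 5, 6, 7

Start at 6.
Its neighbours: 4, 5.
Then their neighbours: 3, 7.
Nothing further is reachable.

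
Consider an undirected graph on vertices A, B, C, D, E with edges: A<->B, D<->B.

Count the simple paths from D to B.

1

D–B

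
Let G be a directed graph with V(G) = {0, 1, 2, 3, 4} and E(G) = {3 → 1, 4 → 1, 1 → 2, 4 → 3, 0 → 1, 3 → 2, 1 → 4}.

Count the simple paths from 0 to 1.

1

0→1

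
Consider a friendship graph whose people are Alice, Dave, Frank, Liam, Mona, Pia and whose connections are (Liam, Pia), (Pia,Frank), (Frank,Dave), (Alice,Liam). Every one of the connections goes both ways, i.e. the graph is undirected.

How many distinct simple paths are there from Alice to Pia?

1

Alice–Liam–Pia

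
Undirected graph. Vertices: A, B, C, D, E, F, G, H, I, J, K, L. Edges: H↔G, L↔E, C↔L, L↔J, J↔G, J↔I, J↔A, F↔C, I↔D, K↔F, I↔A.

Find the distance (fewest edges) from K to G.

Distance 0: K.
Distance 1: F.
Distance 2: C.
Distance 3: L.
Distance 4: E, J.
Distance 5: A, G, I — contains G.

5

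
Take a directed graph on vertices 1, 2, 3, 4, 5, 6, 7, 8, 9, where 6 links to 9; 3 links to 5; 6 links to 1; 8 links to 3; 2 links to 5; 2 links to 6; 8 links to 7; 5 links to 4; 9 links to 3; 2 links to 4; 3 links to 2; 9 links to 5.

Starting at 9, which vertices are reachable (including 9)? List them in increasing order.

1, 2, 3, 4, 5, 6, 9

Start at 9.
Its neighbours: 3, 5.
Then their neighbours: 2, 4.
Then next layer: 6.
Then next layer: 1.
Nothing further is reachable.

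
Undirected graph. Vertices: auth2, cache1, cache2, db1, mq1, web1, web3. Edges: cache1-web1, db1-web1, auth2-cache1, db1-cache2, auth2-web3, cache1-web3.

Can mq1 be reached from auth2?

No

Explore from auth2.
Distance 1: reach cache1, web3.
Distance 2: reach web1.
Distance 3: reach db1.
Distance 4: reach cache2.
The search is exhausted without reaching mq1; it lies in a different component.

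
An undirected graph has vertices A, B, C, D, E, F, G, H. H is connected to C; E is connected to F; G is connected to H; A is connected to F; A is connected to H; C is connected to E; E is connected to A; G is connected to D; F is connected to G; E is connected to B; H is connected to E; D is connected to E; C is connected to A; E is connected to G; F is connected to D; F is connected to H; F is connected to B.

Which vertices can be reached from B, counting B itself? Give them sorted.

Start at B.
Its neighbours: E, F.
Then their neighbours: A, C, D, G, H.
Every vertex is now reached.

A, B, C, D, E, F, G, H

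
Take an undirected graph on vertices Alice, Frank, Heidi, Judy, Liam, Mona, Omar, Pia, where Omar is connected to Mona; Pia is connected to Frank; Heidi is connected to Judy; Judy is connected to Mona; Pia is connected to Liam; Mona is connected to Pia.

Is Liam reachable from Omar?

Explore from Omar.
Distance 1: reach Mona.
Distance 2: reach Judy, Pia.
Distance 3: reach Frank, Heidi, Liam.
Found Liam.

Yes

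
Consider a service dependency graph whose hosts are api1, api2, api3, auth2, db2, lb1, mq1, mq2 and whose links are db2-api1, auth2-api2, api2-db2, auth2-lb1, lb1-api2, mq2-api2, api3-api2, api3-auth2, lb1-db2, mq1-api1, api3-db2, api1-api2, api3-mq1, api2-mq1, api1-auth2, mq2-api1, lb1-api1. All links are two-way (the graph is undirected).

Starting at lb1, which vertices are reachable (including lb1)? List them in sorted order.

api1, api2, api3, auth2, db2, lb1, mq1, mq2

Start at lb1.
Its neighbours: api1, api2, auth2, db2.
Then their neighbours: api3, mq1, mq2.
Every vertex is now reached.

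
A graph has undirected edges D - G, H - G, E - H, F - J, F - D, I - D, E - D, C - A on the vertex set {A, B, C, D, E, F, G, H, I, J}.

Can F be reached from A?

No

Explore from A.
Distance 1: reach C.
The search is exhausted without reaching F; it lies in a different component.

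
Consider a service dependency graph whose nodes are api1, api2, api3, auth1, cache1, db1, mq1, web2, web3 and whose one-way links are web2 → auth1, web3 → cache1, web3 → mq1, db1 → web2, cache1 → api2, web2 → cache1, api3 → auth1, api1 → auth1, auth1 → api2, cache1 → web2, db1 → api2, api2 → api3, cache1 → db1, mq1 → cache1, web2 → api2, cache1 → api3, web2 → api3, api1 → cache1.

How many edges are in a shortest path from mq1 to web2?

Distance 0: mq1.
Distance 1: cache1.
Distance 2: api2, api3, db1, web2 — contains web2.

2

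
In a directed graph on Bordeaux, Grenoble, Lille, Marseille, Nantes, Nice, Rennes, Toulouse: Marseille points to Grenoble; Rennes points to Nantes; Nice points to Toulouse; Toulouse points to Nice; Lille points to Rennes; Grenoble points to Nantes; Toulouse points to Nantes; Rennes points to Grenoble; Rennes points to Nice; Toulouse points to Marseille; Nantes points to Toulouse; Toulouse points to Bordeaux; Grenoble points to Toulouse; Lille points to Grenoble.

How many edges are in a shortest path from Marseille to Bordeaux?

Distance 0: Marseille.
Distance 1: Grenoble.
Distance 2: Nantes, Toulouse.
Distance 3: Bordeaux, Nice — contains Bordeaux.

3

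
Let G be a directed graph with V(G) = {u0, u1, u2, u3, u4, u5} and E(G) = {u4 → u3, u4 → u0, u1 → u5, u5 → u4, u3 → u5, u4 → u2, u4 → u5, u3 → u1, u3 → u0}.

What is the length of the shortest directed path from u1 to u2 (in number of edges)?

Distance 0: u1.
Distance 1: u5.
Distance 2: u4.
Distance 3: u0, u2, u3 — contains u2.

3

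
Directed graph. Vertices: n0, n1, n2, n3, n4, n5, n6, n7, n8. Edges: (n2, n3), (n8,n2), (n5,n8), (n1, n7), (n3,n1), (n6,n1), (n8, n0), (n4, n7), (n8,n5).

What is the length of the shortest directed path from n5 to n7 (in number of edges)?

Distance 0: n5.
Distance 1: n8.
Distance 2: n0, n2.
Distance 3: n3.
Distance 4: n1.
Distance 5: n7 — contains n7.

5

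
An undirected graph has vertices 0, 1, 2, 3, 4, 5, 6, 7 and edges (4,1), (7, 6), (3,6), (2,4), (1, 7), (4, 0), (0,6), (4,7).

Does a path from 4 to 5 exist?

Explore from 4.
Distance 1: reach 0, 1, 2, 7.
Distance 2: reach 6.
Distance 3: reach 3.
The search is exhausted without reaching 5; it lies in a different component.

No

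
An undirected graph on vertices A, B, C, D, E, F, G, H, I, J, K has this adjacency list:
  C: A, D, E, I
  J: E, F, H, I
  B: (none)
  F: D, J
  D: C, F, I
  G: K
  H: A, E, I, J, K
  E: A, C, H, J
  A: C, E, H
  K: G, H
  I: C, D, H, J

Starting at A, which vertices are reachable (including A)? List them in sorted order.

A, C, D, E, F, G, H, I, J, K

Start at A.
Its neighbours: C, E, H.
Then their neighbours: D, I, J, K.
Then next layer: F, G.
Nothing further is reachable.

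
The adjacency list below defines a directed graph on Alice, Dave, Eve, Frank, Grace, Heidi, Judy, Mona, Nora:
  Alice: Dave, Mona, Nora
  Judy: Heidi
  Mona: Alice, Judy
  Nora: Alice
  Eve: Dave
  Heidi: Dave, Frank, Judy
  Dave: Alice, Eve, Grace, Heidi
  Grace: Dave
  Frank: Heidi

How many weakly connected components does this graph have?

From Alice: component {Alice, Dave, Eve, Frank, Grace, Heidi, Judy, Mona, Nora}.
That's 1 component.

1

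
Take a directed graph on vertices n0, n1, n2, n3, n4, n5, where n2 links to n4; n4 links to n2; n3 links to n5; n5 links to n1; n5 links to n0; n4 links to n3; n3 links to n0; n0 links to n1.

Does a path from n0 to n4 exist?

No

Explore from n0.
Distance 1: reach n1.
The search from n0 is exhausted; no directed path reaches n4.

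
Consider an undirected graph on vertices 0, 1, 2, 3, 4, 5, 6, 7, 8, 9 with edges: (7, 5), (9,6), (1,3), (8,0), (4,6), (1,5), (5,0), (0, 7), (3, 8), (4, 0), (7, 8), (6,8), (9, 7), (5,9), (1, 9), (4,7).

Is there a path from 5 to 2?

Explore from 5.
Distance 1: reach 0, 1, 7, 9.
Distance 2: reach 3, 4, 6, 8.
The search is exhausted without reaching 2; it lies in a different component.

No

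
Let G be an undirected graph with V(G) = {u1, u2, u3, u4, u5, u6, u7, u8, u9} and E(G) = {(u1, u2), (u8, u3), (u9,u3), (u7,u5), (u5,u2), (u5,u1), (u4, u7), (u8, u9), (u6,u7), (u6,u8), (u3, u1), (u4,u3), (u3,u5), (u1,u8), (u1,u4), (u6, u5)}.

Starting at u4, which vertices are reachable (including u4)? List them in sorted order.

u1, u2, u3, u4, u5, u6, u7, u8, u9

Start at u4.
Its neighbours: u1, u3, u7.
Then their neighbours: u2, u5, u6, u8, u9.
Every vertex is now reached.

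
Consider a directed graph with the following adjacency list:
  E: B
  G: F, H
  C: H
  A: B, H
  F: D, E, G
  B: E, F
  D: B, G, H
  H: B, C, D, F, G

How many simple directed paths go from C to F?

C→H→B→F
C→H→D→B→F
C→H→D→G→F
C→H→F
C→H→G→F

5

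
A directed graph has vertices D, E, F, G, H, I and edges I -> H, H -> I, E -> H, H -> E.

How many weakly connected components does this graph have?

4

From D: component {D}.
From E: component {E, H, I}.
From F: component {F}.
From G: component {G}.
That's 4 components.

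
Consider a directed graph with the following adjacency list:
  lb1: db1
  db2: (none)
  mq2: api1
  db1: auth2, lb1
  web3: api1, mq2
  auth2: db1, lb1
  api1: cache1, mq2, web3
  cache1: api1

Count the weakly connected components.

3

From api1: component {api1, cache1, mq2, web3}.
From auth2: component {auth2, db1, lb1}.
From db2: component {db2}.
That's 3 components.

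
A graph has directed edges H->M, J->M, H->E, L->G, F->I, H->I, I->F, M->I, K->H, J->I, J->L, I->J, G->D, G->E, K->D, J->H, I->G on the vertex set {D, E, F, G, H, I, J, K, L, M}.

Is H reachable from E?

E has no outgoing edges, so nothing is reachable from it.

No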